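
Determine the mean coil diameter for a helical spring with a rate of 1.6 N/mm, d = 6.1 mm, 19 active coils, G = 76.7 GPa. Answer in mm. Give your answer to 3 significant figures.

D = (Gd⁴/(8N_a·k))^(1/3) = (76.7×10³·6.1⁴/(8·19·1.6))^(1/3)
  = (436668)^(1/3) = 75.8666 mm

75.9 mm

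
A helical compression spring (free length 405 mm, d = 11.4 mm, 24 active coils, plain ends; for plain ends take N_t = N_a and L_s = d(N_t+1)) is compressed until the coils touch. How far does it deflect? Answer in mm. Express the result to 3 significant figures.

120 mm

N_t = 24; L_s = 11.4·25 = 285 mm
δ_solid = L₀ − L_s = 405 − 285 = 120 mm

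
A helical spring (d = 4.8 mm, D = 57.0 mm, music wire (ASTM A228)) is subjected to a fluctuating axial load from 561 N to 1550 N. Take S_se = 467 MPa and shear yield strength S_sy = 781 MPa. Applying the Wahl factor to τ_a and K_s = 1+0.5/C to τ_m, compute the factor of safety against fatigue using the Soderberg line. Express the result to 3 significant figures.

0.294

C = D/d = 57.0/4.8 = 11.8750; K_W = (4C−1)/(4C−4)+0.615/C = 1.1208; K_s = 1+0.5/C = 1.0421
F_a = (F_max−F_min)/2 = 494.5 N; F_m = (F_max+F_min)/2 = 1055.5 N
τ_a = K_W·8F_aD/(πd³) = 1.1208 × 649.02 = 727.39 MPa
τ_m = K_s·8F_mD/(πd³) = 1.0421 × 1385.3 = 1443.6 MPa
Soderberg: 1/n_f = τ_a/S_se + τ_m/S_sy = 727.39/467 + 1443.6/781 = 1.55758 + 1.84846 = 3.406
n_f = 1/3.406 = 0.2936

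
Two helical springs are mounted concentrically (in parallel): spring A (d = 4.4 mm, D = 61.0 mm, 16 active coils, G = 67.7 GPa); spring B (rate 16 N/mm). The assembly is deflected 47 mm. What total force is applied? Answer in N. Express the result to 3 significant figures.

k_A = Gd⁴/(8D³N_a) = (67.7×10³)(4.4⁴)/(8·61.0³·16) = 0.87337 N/mm
Parallel: k_eq = 0.87337 + 16 = 16.873 N/mm
F = k_eq·δ = 16.873·47 = 793.05 N

793 N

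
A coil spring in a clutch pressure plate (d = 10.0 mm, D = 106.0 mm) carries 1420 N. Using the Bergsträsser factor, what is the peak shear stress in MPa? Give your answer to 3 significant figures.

Spring index C = D/d = 106.0/10.0 = 10.6000
K_B = (4C+2)/(4C−3) = 44.400/39.400 = 1.1269
τ₀ = 8FD/(πd³) = 8·1420·106.0/(π·10.0³) = 1.20416e+06/3141.6 = 383.3 MPa
τ_max = K·τ₀ = 1.1269 × 383.3 = 431.94 MPa

432 MPa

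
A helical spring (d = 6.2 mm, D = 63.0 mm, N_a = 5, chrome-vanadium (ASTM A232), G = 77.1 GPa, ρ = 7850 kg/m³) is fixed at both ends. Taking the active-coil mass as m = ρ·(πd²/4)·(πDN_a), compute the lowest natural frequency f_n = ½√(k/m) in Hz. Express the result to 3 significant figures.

k = Gd⁴/(8D³N_a) = (77.1×10³)(6.2⁴)/(8·63.0³·5) = 11.39 N/mm = 11390 N/m
Wire length L = πDN_a = π·63.0·5 = 989.6 mm
m = ρ·(πd²/4)·L = 7850 × 30.191×10⁻⁶ m² × 0.9896 m = 0.23453 kg
f_n = ½√(k/m) = 0.5·√(11390/0.23453) = 0.5·√(48566) = 110.19 Hz

110 Hz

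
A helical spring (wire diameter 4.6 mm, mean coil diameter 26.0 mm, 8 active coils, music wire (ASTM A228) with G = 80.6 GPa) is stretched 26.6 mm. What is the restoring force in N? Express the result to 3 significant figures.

853 N

k = Gd⁴/(8D³N_a) = (80.6×10³)(4.6⁴)/(8·26.0³·8) = 32.082 N/mm
F = k·δ = 32.082 × 26.6 = 853.39 N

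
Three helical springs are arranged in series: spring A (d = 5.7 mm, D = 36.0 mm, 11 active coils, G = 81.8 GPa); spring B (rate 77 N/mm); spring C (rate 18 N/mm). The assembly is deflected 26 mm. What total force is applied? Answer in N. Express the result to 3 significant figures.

k_A = Gd⁴/(8D³N_a) = (81.8×10³)(5.7⁴)/(8·36.0³·11) = 21.031 N/mm
Series: 1/k_eq = 1/21.031 + 1/77 + 1/18 = 0.11609; k_eq = 8.6139 N/mm
F = k_eq·δ = 8.6139·26 = 223.96 N

224 N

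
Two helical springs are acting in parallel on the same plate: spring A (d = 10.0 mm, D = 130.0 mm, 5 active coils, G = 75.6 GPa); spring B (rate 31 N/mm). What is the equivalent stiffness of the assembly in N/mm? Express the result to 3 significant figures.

k_A = Gd⁴/(8D³N_a) = (75.6×10³)(10.0⁴)/(8·130.0³·5) = 8.6026 N/mm
Parallel: k_eq = 8.6026 + 31 = 39.603 N/mm

39.6 N/mm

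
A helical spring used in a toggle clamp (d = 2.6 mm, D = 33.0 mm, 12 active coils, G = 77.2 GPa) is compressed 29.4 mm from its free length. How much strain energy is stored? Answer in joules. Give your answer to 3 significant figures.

k = Gd⁴/(8D³N_a) = (77.2×10³)(2.6⁴)/(8·33.0³·12) = 1.0226 N/mm
U = ½kδ² = 0.5 × 1.0226 × 29.4² = 441.94 N·mm = 0.44194 J

0.442 J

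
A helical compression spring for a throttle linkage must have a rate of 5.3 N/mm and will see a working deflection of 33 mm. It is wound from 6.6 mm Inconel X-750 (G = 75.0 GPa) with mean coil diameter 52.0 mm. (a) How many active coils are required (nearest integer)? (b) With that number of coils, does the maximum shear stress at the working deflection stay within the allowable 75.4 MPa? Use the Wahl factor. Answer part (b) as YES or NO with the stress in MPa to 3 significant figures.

(a) 24 coils; (b) NO, τ_max = 95.1 MPa

N_a = Gd⁴/(8D³k) = (75.0×10³)(6.6⁴)/(8·52.0³·5.3) = 23.87 → N_a = 24
Actual rate k = Gd⁴/(8D³·24) = 5.2714 N/mm
Working load F = kδ = 5.2714·33 = 173.96 N
C = 52.0/6.6 = 7.8788; K_W = (4C−1)/(4C−4)+0.615/C = 1.1871
τ_max = K_W·8FD/(πd³) = 1.1871·80.122 = 95.112 MPa
τ_max > 75.4 MPa → exceeds allowable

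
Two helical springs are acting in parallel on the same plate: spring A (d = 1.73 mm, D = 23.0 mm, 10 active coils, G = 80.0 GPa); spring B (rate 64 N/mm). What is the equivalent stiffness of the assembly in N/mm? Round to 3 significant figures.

64.7 N/mm

k_A = Gd⁴/(8D³N_a) = (80.0×10³)(1.73⁴)/(8·23.0³·10) = 0.73621 N/mm
Parallel: k_eq = 0.73621 + 64 = 64.736 N/mm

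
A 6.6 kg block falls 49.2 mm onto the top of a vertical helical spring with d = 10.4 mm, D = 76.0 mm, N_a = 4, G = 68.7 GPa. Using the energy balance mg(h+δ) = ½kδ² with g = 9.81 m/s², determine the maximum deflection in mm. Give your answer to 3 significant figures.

11.7 mm

k = Gd⁴/(8D³N_a) = (68.7×10³)(10.4⁴)/(8·76.0³·4) = 57.214 N/mm
W = mg = 6.6 × 9.81 = 64.746 N
½kδ² − Wδ − Wh = 0 → δ = (W + √(W² + 2kWh))/k
δ = (64.746 + √(4192 + 364508))/57.214 = (64.746 + 607.21)/57.214 = 11.745 mm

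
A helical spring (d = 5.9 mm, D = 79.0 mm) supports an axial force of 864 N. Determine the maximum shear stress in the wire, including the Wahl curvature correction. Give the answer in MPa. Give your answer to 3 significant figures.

936 MPa

Spring index C = D/d = 79.0/5.9 = 13.3898
K_W = (4C−1)/(4C−4) + 0.615/C = 52.559/49.559 + 0.0459 = 1.1065
τ₀ = 8FD/(πd³) = 8·864·79.0/(π·5.9³) = 546048/645.22 = 846.3 MPa
τ_max = K·τ₀ = 1.1065 × 846.3 = 936.4 MPa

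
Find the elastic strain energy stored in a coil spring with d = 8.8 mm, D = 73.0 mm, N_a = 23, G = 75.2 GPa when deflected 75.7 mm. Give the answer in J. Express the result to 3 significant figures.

k = Gd⁴/(8D³N_a) = (75.2×10³)(8.8⁴)/(8·73.0³·23) = 6.3003 N/mm
U = ½kδ² = 0.5 × 6.3003 × 75.7² = 18052 N·mm = 18.052 J

18.1 J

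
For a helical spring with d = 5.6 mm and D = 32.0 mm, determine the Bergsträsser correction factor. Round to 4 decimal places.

1.2518

C = D/d = 32.0/5.6 = 5.7143
K_B = (4C+2)/(4C−3) = 24.857/19.857 = 1.2518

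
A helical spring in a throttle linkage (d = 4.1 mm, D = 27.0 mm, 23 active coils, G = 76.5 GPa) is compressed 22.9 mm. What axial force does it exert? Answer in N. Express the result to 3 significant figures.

137 N

k = Gd⁴/(8D³N_a) = (76.5×10³)(4.1⁴)/(8·27.0³·23) = 5.9688 N/mm
F = k·δ = 5.9688 × 22.9 = 136.69 N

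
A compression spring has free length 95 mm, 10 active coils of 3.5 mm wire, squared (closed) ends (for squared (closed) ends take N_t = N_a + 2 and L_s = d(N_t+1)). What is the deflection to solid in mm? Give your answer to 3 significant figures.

N_t = 12; L_s = 3.5·13 = 45.5 mm
δ_solid = L₀ − L_s = 95 − 45.5 = 49.5 mm

49.5 mm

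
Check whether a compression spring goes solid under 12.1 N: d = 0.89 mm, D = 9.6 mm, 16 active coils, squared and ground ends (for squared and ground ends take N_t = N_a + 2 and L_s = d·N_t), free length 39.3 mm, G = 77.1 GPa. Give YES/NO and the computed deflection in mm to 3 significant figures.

k = Gd⁴/(8D³N_a) = (77.1×10³)(0.89⁴)/(8·9.6³·16) = 0.42716 N/mm
N_t = 18; L_s = 0.89·18 = 16.02 mm; δ_solid = L₀ − L_s = 39.3 − 16.02 = 23.28 mm
δ = F/k = 12.1/0.42716 = 28.327 mm
δ ≥ δ_solid → spring goes solid

YES, δ = 28.3 mm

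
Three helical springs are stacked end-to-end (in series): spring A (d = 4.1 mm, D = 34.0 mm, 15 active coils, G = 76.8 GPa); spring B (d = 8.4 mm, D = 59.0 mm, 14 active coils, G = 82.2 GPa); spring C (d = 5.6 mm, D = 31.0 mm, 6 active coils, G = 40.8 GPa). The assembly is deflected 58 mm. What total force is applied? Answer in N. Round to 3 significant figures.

k_A = Gd⁴/(8D³N_a) = (76.8×10³)(4.1⁴)/(8·34.0³·15) = 4.6013 N/mm
k_B = Gd⁴/(8D³N_a) = (82.2×10³)(8.4⁴)/(8·59.0³·14) = 17.792 N/mm
k_C = Gd⁴/(8D³N_a) = (40.8×10³)(5.6⁴)/(8·31.0³·6) = 28.06 N/mm
Series: 1/k_eq = 1/4.6013 + 1/17.792 + 1/28.06 = 0.30918; k_eq = 3.2344 N/mm
F = k_eq·δ = 3.2344·58 = 187.6 N

188 N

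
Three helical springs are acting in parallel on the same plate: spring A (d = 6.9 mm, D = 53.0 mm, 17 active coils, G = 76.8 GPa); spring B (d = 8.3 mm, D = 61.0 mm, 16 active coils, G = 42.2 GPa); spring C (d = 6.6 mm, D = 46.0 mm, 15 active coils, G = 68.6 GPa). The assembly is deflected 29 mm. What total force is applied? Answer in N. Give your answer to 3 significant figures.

772 N

k_A = Gd⁴/(8D³N_a) = (76.8×10³)(6.9⁴)/(8·53.0³·17) = 8.5979 N/mm
k_B = Gd⁴/(8D³N_a) = (42.2×10³)(8.3⁴)/(8·61.0³·16) = 6.8933 N/mm
k_C = Gd⁴/(8D³N_a) = (68.6×10³)(6.6⁴)/(8·46.0³·15) = 11.144 N/mm
Parallel: k_eq = 8.5979 + 6.8933 + 11.144 = 26.635 N/mm
F = k_eq·δ = 26.635·29 = 772.42 N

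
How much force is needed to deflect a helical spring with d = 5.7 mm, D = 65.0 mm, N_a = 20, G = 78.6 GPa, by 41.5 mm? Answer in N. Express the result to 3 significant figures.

78.4 N

k = Gd⁴/(8D³N_a) = (78.6×10³)(5.7⁴)/(8·65.0³·20) = 1.8883 N/mm
F = k·δ = 1.8883 × 41.5 = 78.363 N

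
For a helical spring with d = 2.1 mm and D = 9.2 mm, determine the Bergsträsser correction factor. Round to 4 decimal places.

C = D/d = 9.2/2.1 = 4.3810
K_B = (4C+2)/(4C−3) = 19.524/14.524 = 1.3443

1.3443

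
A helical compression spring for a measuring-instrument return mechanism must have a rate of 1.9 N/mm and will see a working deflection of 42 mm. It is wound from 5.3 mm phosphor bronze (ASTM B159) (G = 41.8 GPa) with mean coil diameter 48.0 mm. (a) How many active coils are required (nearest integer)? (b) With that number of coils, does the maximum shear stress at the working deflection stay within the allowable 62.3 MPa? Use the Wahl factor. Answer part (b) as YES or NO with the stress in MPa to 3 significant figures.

N_a = Gd⁴/(8D³k) = (41.8×10³)(5.3⁴)/(8·48.0³·1.9) = 19.62 → N_a = 20
Actual rate k = Gd⁴/(8D³·20) = 1.864 N/mm
Working load F = kδ = 1.864·42 = 78.286 N
C = 48.0/5.3 = 9.0566; K_W = (4C−1)/(4C−4)+0.615/C = 1.1610
τ_max = K_W·8FD/(πd³) = 1.1610·64.275 = 74.623 MPa
τ_max > 62.3 MPa → exceeds allowable

(a) 20 coils; (b) NO, τ_max = 74.6 MPa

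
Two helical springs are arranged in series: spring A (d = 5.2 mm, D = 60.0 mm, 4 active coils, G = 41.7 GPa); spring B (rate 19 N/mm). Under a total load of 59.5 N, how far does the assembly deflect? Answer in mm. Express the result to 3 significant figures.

16.6 mm

k_A = Gd⁴/(8D³N_a) = (41.7×10³)(5.2⁴)/(8·60.0³·4) = 4.4111 N/mm
Series: 1/k_eq = 1/4.4111 + 1/19 = 0.27933; k_eq = 3.58 N/mm
δ = F/k_eq = 59.5/3.58 = 16.62 mm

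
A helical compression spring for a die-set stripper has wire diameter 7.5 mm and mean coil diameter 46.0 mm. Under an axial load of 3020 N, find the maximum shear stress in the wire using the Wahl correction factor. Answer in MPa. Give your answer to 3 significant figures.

Spring index C = D/d = 46.0/7.5 = 6.1333
K_W = (4C−1)/(4C−4) + 0.615/C = 23.533/20.533 + 0.1003 = 1.2464
τ₀ = 8FD/(πd³) = 8·3020·46.0/(π·7.5³) = 1.11136e+06/1325.4 = 838.53 MPa
τ_max = K·τ₀ = 1.2464 × 838.53 = 1045.1 MPa

1050 MPa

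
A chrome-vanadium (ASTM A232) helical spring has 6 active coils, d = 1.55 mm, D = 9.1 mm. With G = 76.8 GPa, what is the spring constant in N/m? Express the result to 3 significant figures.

k = Gd⁴/(8D³N_a) = (76.8×10³ × 1.55⁴) / (8 × 9.1³ × 6)
  = 443290 / 36171.4 = 12.255 N/mm = 12255 N/m

12300 N/m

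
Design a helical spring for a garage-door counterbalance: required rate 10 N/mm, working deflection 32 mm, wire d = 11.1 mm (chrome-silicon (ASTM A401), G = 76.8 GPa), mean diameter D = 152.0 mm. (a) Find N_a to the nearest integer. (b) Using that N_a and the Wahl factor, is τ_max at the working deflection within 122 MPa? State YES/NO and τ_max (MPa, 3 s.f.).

N_a = Gd⁴/(8D³k) = (76.8×10³)(11.1⁴)/(8·152.0³·10) = 4.15 → N_a = 4
Actual rate k = Gd⁴/(8D³·4) = 10.375 N/mm
Working load F = kδ = 10.375·32 = 331.99 N
C = 152.0/11.1 = 13.6937; K_W = (4C−1)/(4C−4)+0.615/C = 1.1040
τ_max = K_W·8FD/(πd³) = 1.1040·93.959 = 103.73 MPa
τ_max ≤ 122 MPa → acceptable

(a) 4 coils; (b) YES, τ_max = 104 MPa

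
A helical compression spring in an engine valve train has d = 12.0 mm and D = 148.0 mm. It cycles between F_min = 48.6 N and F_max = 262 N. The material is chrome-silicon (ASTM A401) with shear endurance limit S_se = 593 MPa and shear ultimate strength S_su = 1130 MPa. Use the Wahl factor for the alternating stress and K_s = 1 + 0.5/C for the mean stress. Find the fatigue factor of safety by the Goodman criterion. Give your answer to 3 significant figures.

13.3

C = D/d = 148.0/12.0 = 12.3333; K_W = (4C−1)/(4C−4)+0.615/C = 1.1160; K_s = 1+0.5/C = 1.0405
F_a = (F_max−F_min)/2 = 106.7 N; F_m = (F_max+F_min)/2 = 155.3 N
τ_a = K_W·8F_aD/(πd³) = 1.1160 × 23.271 = 25.972 MPa
τ_m = K_s·8F_mD/(πd³) = 1.0405 × 33.871 = 35.244 MPa
Goodman: 1/n_f = τ_a/S_se + τ_m/S_su = 25.972/593 + 35.244/1130 = 0.04380 + 0.03119 = 0.074987
n_f = 1/0.074987 = 13.34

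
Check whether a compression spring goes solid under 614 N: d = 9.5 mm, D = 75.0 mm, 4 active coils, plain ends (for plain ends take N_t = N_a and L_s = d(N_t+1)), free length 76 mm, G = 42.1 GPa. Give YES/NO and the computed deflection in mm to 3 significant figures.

NO, δ = 24.2 mm

k = Gd⁴/(8D³N_a) = (42.1×10³)(9.5⁴)/(8·75.0³·4) = 25.401 N/mm
N_t = 4; L_s = 9.5·5 = 47.5 mm; δ_solid = L₀ − L_s = 76 − 47.5 = 28.5 mm
δ = F/k = 614/25.401 = 24.173 mm
δ < δ_solid → spring does not go solid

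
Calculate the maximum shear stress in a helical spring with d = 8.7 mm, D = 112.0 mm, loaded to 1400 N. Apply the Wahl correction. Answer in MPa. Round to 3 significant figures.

674 MPa

Spring index C = D/d = 112.0/8.7 = 12.8736
K_W = (4C−1)/(4C−4) + 0.615/C = 50.494/47.494 + 0.0478 = 1.1109
τ₀ = 8FD/(πd³) = 8·1400·112.0/(π·8.7³) = 1.2544e+06/2068.7 = 606.36 MPa
τ_max = K·τ₀ = 1.1109 × 606.36 = 673.62 MPa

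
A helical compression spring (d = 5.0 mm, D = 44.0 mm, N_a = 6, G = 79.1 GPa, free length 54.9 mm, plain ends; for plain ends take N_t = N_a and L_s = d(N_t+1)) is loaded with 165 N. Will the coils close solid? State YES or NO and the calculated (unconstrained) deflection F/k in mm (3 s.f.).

NO, δ = 13.6 mm

k = Gd⁴/(8D³N_a) = (79.1×10³)(5.0⁴)/(8·44.0³·6) = 12.091 N/mm
N_t = 6; L_s = 5.0·7 = 35 mm; δ_solid = L₀ − L_s = 54.9 − 35 = 19.9 mm
δ = F/k = 165/12.091 = 13.647 mm
δ < δ_solid → spring does not go solid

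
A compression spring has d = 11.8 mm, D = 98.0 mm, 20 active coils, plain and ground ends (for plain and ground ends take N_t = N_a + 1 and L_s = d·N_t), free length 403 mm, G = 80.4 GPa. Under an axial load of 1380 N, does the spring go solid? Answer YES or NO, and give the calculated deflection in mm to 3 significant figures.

k = Gd⁴/(8D³N_a) = (80.4×10³)(11.8⁴)/(8·98.0³·20) = 10.351 N/mm
N_t = 21; L_s = 11.8·21 = 247.8 mm; δ_solid = L₀ − L_s = 403 − 247.8 = 155.2 mm
δ = F/k = 1380/10.351 = 133.32 mm
δ < δ_solid → spring does not go solid

NO, δ = 133 mm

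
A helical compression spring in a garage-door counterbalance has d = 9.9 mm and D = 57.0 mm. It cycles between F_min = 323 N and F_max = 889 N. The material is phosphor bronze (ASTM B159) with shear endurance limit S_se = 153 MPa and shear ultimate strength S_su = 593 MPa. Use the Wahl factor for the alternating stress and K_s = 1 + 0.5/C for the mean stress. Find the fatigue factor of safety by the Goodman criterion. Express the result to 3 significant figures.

C = D/d = 57.0/9.9 = 5.7576; K_W = (4C−1)/(4C−4)+0.615/C = 1.2645; K_s = 1+0.5/C = 1.0868
F_a = (F_max−F_min)/2 = 283 N; F_m = (F_max+F_min)/2 = 606 N
τ_a = K_W·8F_aD/(πd³) = 1.2645 × 42.335 = 53.53 MPa
τ_m = K_s·8F_mD/(πd³) = 1.0868 × 90.653 = 98.525 MPa
Goodman: 1/n_f = τ_a/S_se + τ_m/S_su = 53.53/153 + 98.525/593 = 0.34987 + 0.16615 = 0.51602
n_f = 1/0.51602 = 1.938

1.94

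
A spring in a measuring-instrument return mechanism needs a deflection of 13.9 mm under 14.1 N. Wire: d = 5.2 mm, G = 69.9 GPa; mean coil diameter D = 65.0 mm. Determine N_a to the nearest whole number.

Required rate k = F/δ = 14.1/13.9 = 1.0144 N/mm
N_a = Gd⁴/(8D³k) = (69.9×10³ × 5.2⁴)/(8 × 65.0³ × 1.0144)
    = 5.11082e+07 / 2.22861e+06 = 22.93 → 23 coils

23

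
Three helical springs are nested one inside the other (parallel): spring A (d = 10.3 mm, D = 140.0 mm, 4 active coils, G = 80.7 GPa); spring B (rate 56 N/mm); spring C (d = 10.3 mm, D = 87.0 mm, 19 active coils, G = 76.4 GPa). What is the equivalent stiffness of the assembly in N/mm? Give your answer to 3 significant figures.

k_A = Gd⁴/(8D³N_a) = (80.7×10³)(10.3⁴)/(8·140.0³·4) = 10.344 N/mm
k_C = Gd⁴/(8D³N_a) = (76.4×10³)(10.3⁴)/(8·87.0³·19) = 8.5909 N/mm
Parallel: k_eq = 10.344 + 56 + 8.5909 = 74.935 N/mm

74.9 N/mm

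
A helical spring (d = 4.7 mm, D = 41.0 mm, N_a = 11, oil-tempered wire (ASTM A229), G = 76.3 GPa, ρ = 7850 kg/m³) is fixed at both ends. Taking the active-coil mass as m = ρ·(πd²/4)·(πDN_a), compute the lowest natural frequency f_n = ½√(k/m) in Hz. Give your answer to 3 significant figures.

89.2 Hz

k = Gd⁴/(8D³N_a) = (76.3×10³)(4.7⁴)/(8·41.0³·11) = 6.1388 N/mm = 6138.8 N/m
Wire length L = πDN_a = π·41.0·11 = 1416.9 mm
m = ρ·(πd²/4)·L = 7850 × 17.349×10⁻⁶ m² × 1.4169 m = 0.19297 kg
f_n = ½√(k/m) = 0.5·√(6138.8/0.19297) = 0.5·√(31813) = 89.181 Hz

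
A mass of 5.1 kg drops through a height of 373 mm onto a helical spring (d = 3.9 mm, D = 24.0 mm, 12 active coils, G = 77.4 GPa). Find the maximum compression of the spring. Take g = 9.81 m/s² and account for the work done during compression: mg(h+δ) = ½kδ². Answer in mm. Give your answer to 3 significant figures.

k = Gd⁴/(8D³N_a) = (77.4×10³)(3.9⁴)/(8·24.0³·12) = 13.493 N/mm
W = mg = 5.1 × 9.81 = 50.031 N
½kδ² − Wδ − Wh = 0 → δ = (W + √(W² + 2kWh))/k
δ = (50.031 + √(2503.1 + 503585))/13.493 = (50.031 + 711.4)/13.493 = 56.433 mm

56.4 mm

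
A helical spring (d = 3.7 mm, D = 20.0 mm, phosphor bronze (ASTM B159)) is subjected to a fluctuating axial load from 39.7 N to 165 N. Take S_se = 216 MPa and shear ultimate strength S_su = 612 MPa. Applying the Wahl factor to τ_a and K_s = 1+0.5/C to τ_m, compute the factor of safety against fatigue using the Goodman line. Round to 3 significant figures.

C = D/d = 20.0/3.7 = 5.4054; K_W = (4C−1)/(4C−4)+0.615/C = 1.2840; K_s = 1+0.5/C = 1.0925
F_a = (F_max−F_min)/2 = 62.65 N; F_m = (F_max+F_min)/2 = 102.35 N
τ_a = K_W·8F_aD/(πd³) = 1.2840 × 62.992 = 80.883 MPa
τ_m = K_s·8F_mD/(πd³) = 1.0925 × 102.91 = 112.43 MPa
Goodman: 1/n_f = τ_a/S_se + τ_m/S_su = 80.883/216 + 112.43/612 = 0.37446 + 0.18371 = 0.55816
n_f = 1/0.55816 = 1.792

1.79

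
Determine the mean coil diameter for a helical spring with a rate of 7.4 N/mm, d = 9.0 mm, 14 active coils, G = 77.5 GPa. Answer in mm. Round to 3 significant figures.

D = (Gd⁴/(8N_a·k))^(1/3) = (77.5×10³·9.0⁴/(8·14·7.4))^(1/3)
  = (613510)^(1/3) = 84.9716 mm

85.0 mm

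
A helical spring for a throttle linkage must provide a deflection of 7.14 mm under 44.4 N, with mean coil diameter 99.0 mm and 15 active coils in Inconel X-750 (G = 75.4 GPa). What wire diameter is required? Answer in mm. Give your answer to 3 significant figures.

Required rate k = F/δ = 44.4/7.14 = 6.2185 N/mm
d = (8D³N_a·k / G)^(1/4) = (8·99.0³·15·6.2185 / (75.4×10³))^0.25
  = (9602.9)^0.25 = 9.8992 mm

9.90 mm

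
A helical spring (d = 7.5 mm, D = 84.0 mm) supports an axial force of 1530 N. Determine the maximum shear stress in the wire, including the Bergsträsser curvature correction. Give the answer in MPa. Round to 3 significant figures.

869 MPa

Spring index C = D/d = 84.0/7.5 = 11.2000
K_B = (4C+2)/(4C−3) = 46.800/41.800 = 1.1196
τ₀ = 8FD/(πd³) = 8·1530·84.0/(π·7.5³) = 1.02816e+06/1325.4 = 775.76 MPa
τ_max = K·τ₀ = 1.1196 × 775.76 = 868.55 MPa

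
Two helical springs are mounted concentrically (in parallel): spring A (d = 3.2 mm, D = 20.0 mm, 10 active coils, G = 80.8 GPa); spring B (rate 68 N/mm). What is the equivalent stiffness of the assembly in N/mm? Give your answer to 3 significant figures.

81.2 N/mm

k_A = Gd⁴/(8D³N_a) = (80.8×10³)(3.2⁴)/(8·20.0³·10) = 13.238 N/mm
Parallel: k_eq = 13.238 + 68 = 81.238 N/mm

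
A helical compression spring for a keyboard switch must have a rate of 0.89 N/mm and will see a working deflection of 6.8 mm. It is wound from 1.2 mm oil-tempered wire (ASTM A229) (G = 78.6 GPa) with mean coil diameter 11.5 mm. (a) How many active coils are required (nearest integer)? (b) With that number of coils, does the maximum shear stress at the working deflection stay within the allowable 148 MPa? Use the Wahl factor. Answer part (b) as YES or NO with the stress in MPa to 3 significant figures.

N_a = Gd⁴/(8D³k) = (78.6×10³)(1.2⁴)/(8·11.5³·0.89) = 15.05 → N_a = 15
Actual rate k = Gd⁴/(8D³·15) = 0.89304 N/mm
Working load F = kδ = 0.89304·6.8 = 6.0727 N
C = 11.5/1.2 = 9.5833; K_W = (4C−1)/(4C−4)+0.615/C = 1.1516
τ_max = K_W·8FD/(πd³) = 1.1516·102.91 = 118.51 MPa
τ_max ≤ 148 MPa → acceptable

(a) 15 coils; (b) YES, τ_max = 119 MPa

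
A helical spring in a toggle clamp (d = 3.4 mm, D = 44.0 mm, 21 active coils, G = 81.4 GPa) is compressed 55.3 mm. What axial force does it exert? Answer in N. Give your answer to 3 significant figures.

42.0 N

k = Gd⁴/(8D³N_a) = (81.4×10³)(3.4⁴)/(8·44.0³·21) = 0.7601 N/mm
F = k·δ = 0.7601 × 55.3 = 42.034 N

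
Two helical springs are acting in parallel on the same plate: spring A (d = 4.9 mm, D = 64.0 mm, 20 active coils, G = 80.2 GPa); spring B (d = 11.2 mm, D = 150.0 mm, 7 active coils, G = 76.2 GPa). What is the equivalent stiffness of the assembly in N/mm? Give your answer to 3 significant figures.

7.45 N/mm

k_A = Gd⁴/(8D³N_a) = (80.2×10³)(4.9⁴)/(8·64.0³·20) = 1.1023 N/mm
k_B = Gd⁴/(8D³N_a) = (76.2×10³)(11.2⁴)/(8·150.0³·7) = 6.344 N/mm
Parallel: k_eq = 1.1023 + 6.344 = 7.4463 N/mm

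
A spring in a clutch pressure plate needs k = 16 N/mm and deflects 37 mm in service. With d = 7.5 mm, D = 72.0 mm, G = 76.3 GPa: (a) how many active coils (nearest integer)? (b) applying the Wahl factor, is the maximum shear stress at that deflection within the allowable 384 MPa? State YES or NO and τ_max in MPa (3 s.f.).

N_a = Gd⁴/(8D³k) = (76.3×10³)(7.5⁴)/(8·72.0³·16) = 5.053 → N_a = 5
Actual rate k = Gd⁴/(8D³·5) = 16.17 N/mm
Working load F = kδ = 16.17·37 = 598.29 N
C = 72.0/7.5 = 9.6000; K_W = (4C−1)/(4C−4)+0.615/C = 1.1513
τ_max = K_W·8FD/(πd³) = 1.1513·260.02 = 299.35 MPa
τ_max ≤ 384 MPa → acceptable

(a) 5 coils; (b) YES, τ_max = 299 MPa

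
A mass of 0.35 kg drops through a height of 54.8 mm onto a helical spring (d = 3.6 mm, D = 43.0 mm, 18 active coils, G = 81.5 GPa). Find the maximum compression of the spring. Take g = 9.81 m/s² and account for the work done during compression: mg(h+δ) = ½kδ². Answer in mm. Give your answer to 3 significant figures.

20.8 mm

k = Gd⁴/(8D³N_a) = (81.5×10³)(3.6⁴)/(8·43.0³·18) = 1.1956 N/mm
W = mg = 0.35 × 9.81 = 3.4335 N
½kδ² − Wδ − Wh = 0 → δ = (W + √(W² + 2kWh))/k
δ = (3.4335 + √(11.789 + 449.932))/1.1956 = (3.4335 + 21.488)/1.1956 = 20.843 mm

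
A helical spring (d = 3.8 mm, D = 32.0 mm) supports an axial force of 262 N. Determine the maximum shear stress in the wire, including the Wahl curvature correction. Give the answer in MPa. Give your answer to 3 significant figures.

457 MPa

Spring index C = D/d = 32.0/3.8 = 8.4211
K_W = (4C−1)/(4C−4) + 0.615/C = 32.684/29.684 + 0.0730 = 1.1741
τ₀ = 8FD/(πd³) = 8·262·32.0/(π·3.8³) = 67072/172.39 = 389.08 MPa
τ_max = K·τ₀ = 1.1741 × 389.08 = 456.82 MPa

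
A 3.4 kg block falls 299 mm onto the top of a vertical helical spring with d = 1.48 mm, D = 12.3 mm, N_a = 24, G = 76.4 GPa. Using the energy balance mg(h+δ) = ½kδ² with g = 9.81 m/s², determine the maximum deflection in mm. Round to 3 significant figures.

176 mm

k = Gd⁴/(8D³N_a) = (76.4×10³)(1.48⁴)/(8·12.3³·24) = 1.0259 N/mm
W = mg = 3.4 × 9.81 = 33.354 N
½kδ² − Wδ − Wh = 0 → δ = (W + √(W² + 2kWh))/k
δ = (33.354 + √(1112.5 + 20463.2))/1.0259 = (33.354 + 146.89)/1.0259 = 175.68 mm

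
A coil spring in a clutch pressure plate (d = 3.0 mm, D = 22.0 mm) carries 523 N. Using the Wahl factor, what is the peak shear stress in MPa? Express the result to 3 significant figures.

Spring index C = D/d = 22.0/3.0 = 7.3333
K_W = (4C−1)/(4C−4) + 0.615/C = 28.333/25.333 + 0.0839 = 1.2023
τ₀ = 8FD/(πd³) = 8·523·22.0/(π·3.0³) = 92048/84.823 = 1085.2 MPa
τ_max = K·τ₀ = 1.2023 × 1085.2 = 1304.7 MPa

1300 MPa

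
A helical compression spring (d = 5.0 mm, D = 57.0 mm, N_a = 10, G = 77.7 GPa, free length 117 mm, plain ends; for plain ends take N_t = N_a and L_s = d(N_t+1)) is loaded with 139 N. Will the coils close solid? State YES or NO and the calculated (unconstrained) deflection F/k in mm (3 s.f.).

NO, δ = 42.4 mm

k = Gd⁴/(8D³N_a) = (77.7×10³)(5.0⁴)/(8·57.0³·10) = 3.2778 N/mm
N_t = 10; L_s = 5.0·11 = 55 mm; δ_solid = L₀ − L_s = 117 − 55 = 62 mm
δ = F/k = 139/3.2778 = 42.406 mm
δ < δ_solid → spring does not go solid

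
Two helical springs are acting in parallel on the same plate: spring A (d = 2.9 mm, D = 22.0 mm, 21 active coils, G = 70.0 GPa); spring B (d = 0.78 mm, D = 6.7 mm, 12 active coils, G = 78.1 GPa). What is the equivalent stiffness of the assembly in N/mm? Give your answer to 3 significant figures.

k_A = Gd⁴/(8D³N_a) = (70.0×10³)(2.9⁴)/(8·22.0³·21) = 2.7677 N/mm
k_B = Gd⁴/(8D³N_a) = (78.1×10³)(0.78⁴)/(8·6.7³·12) = 1.0012 N/mm
Parallel: k_eq = 2.7677 + 1.0012 = 3.7689 N/mm

3.77 N/mm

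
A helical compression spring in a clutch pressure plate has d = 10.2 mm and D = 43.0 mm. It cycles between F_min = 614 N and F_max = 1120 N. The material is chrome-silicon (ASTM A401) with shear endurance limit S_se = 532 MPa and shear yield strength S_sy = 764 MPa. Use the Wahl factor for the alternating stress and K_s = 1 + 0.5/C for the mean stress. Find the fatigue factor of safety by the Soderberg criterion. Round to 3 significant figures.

5.03

C = D/d = 43.0/10.2 = 4.2157; K_W = (4C−1)/(4C−4)+0.615/C = 1.3791; K_s = 1+0.5/C = 1.1186
F_a = (F_max−F_min)/2 = 253 N; F_m = (F_max+F_min)/2 = 867 N
τ_a = K_W·8F_aD/(πd³) = 1.3791 × 26.105 = 36.002 MPa
τ_m = K_s·8F_mD/(πd³) = 1.1186 × 89.46 = 100.07 MPa
Soderberg: 1/n_f = τ_a/S_se + τ_m/S_sy = 36.002/532 + 100.07/764 = 0.06767 + 0.13098 = 0.19865
n_f = 1/0.19865 = 5.034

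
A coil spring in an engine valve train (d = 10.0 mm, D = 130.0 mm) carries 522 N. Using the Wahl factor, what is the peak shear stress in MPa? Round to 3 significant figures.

192 MPa

Spring index C = D/d = 130.0/10.0 = 13.0000
K_W = (4C−1)/(4C−4) + 0.615/C = 51.000/48.000 + 0.0473 = 1.1098
τ₀ = 8FD/(πd³) = 8·522·130.0/(π·10.0³) = 542880/3141.6 = 172.8 MPa
τ_max = K·τ₀ = 1.1098 × 172.8 = 191.78 MPa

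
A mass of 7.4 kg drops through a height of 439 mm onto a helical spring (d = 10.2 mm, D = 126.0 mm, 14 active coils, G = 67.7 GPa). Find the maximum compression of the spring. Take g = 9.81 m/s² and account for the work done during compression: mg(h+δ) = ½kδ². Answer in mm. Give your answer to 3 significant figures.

k = Gd⁴/(8D³N_a) = (67.7×10³)(10.2⁴)/(8·126.0³·14) = 3.2708 N/mm
W = mg = 7.4 × 9.81 = 72.594 N
½kδ² − Wδ − Wh = 0 → δ = (W + √(W² + 2kWh))/k
δ = (72.594 + √(5269.9 + 208475))/3.2708 = (72.594 + 462.33)/3.2708 = 163.54 mm

164 mm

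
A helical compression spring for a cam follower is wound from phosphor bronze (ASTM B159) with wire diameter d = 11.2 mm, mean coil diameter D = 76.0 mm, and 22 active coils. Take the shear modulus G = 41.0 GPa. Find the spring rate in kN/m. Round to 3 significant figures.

k = Gd⁴/(8D³N_a) = (41.0×10³ × 11.2⁴) / (8 × 76.0³ × 22)
  = 6.45143e+08 / 7.72598e+07 = 8.3503 N/mm

8.35 kN/m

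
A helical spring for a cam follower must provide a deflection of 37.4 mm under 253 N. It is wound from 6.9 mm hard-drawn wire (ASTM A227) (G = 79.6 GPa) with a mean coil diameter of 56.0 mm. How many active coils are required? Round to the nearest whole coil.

19

Required rate k = F/δ = 253/37.4 = 6.7647 N/mm
N_a = Gd⁴/(8D³k) = (79.6×10³ × 6.9⁴)/(8 × 56.0³ × 6.7647)
    = 1.8043e+08 / 9.50392e+06 = 18.98 → 19 coils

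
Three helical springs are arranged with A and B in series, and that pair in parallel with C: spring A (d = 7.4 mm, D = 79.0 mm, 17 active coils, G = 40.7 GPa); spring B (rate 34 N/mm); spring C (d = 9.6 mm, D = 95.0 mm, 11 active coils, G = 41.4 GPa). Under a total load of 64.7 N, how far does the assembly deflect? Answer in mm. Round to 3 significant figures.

10.1 mm

k_A = Gd⁴/(8D³N_a) = (40.7×10³)(7.4⁴)/(8·79.0³·17) = 1.8201 N/mm
k_C = Gd⁴/(8D³N_a) = (41.4×10³)(9.6⁴)/(8·95.0³·11) = 4.6605 N/mm
Springs A,B series: k_AB = 1/(1/1.8201+1/34) = 1.7276 N/mm; parallel with C: k_eq = 1.7276+4.6605 = 6.3881 N/mm
δ = F/k_eq = 64.7/6.3881 = 10.128 mm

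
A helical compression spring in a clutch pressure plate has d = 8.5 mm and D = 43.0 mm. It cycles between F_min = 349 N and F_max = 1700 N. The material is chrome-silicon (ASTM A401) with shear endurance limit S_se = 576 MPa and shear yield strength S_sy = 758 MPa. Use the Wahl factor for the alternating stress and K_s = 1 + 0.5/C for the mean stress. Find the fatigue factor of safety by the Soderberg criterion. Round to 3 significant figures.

C = D/d = 43.0/8.5 = 5.0588; K_W = (4C−1)/(4C−4)+0.615/C = 1.3064; K_s = 1+0.5/C = 1.0988
F_a = (F_max−F_min)/2 = 675.5 N; F_m = (F_max+F_min)/2 = 1024.5 N
τ_a = K_W·8F_aD/(πd³) = 1.3064 × 120.44 = 157.34 MPa
τ_m = K_s·8F_mD/(πd³) = 1.0988 × 182.67 = 200.72 MPa
Soderberg: 1/n_f = τ_a/S_se + τ_m/S_sy = 157.34/576 + 200.72/758 = 0.27316 + 0.26481 = 0.53796
n_f = 1/0.53796 = 1.859

1.86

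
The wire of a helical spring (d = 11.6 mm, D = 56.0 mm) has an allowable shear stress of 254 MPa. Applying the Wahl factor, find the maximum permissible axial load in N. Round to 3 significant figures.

C = D/d = 56.0/11.6 = 4.8276
K_W = (4C−1)/(4C−4) + 0.615/C = 18.310/15.310 + 0.1274 = 1.3233
τ_max = K·8FD/(πd³) → F_max = τ_allow·πd³/(8DK)
F_max = 254·π·11.6³/(8·56.0·1.3233) = 1.2455e+06/592.86 = 2100.9 N

2100 N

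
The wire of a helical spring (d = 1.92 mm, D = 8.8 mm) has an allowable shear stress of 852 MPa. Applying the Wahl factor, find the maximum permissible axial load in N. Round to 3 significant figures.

200 N

C = D/d = 8.8/1.92 = 4.5833
K_W = (4C−1)/(4C−4) + 0.615/C = 17.333/14.333 + 0.1342 = 1.3435
τ_max = K·8FD/(πd³) → F_max = τ_allow·πd³/(8DK)
F_max = 852·π·1.92³/(8·8.8·1.3435) = 18945/94.581 = 200.3 N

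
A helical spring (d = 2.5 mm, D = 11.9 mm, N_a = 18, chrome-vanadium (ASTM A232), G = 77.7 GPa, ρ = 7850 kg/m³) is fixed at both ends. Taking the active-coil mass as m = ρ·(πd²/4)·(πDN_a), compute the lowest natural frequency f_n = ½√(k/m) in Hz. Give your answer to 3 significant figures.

347 Hz

k = Gd⁴/(8D³N_a) = (77.7×10³)(2.5⁴)/(8·11.9³·18) = 12.508 N/mm = 12508 N/m
Wire length L = πDN_a = π·11.9·18 = 672.93 mm
m = ρ·(πd²/4)·L = 7850 × 4.9087×10⁻⁶ m² × 0.67293 m = 0.02593 kg
f_n = ½√(k/m) = 0.5·√(12508/0.02593) = 0.5·√(4.8236e+05) = 347.26 Hz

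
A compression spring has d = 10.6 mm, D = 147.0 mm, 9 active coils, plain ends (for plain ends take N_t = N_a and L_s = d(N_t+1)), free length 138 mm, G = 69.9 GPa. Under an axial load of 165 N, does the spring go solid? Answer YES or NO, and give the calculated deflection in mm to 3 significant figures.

k = Gd⁴/(8D³N_a) = (69.9×10³)(10.6⁴)/(8·147.0³·9) = 3.8585 N/mm
N_t = 9; L_s = 10.6·10 = 106 mm; δ_solid = L₀ − L_s = 138 − 106 = 32 mm
δ = F/k = 165/3.8585 = 42.763 mm
δ ≥ δ_solid → spring goes solid

YES, δ = 42.8 mm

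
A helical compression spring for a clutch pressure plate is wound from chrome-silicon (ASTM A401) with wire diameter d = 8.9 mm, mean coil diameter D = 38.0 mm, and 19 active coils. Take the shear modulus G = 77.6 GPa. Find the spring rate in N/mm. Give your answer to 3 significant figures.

58.4 N/mm

k = Gd⁴/(8D³N_a) = (77.6×10³ × 8.9⁴) / (8 × 38.0³ × 19)
  = 4.8688e+08 / 8.34054e+06 = 58.375 N/mm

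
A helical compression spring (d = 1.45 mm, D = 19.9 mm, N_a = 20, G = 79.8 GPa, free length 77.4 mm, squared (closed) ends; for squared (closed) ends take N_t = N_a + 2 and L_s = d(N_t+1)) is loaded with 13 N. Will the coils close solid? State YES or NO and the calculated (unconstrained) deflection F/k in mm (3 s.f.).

k = Gd⁴/(8D³N_a) = (79.8×10³)(1.45⁴)/(8·19.9³·20) = 0.27977 N/mm
N_t = 22; L_s = 1.45·23 = 33.35 mm; δ_solid = L₀ − L_s = 77.4 − 33.35 = 44.05 mm
δ = F/k = 13/0.27977 = 46.467 mm
δ ≥ δ_solid → spring goes solid

YES, δ = 46.5 mm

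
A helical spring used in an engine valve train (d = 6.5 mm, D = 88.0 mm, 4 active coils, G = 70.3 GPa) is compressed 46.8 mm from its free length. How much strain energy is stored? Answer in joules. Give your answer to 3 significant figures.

6.30 J

k = Gd⁴/(8D³N_a) = (70.3×10³)(6.5⁴)/(8·88.0³·4) = 5.7545 N/mm
U = ½kδ² = 0.5 × 5.7545 × 46.8² = 6301.9 N·mm = 6.3019 J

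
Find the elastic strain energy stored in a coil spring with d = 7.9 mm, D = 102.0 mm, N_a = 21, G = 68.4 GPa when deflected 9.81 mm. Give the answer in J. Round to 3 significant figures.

k = Gd⁴/(8D³N_a) = (68.4×10³)(7.9⁴)/(8·102.0³·21) = 1.4944 N/mm
U = ½kδ² = 0.5 × 1.4944 × 9.81² = 71.906 N·mm = 0.071906 J

0.0719 J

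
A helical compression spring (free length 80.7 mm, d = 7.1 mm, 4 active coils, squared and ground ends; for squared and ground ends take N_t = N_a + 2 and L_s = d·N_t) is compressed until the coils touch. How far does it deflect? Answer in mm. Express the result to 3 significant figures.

38.1 mm

N_t = 6; L_s = 7.1·6 = 42.6 mm
δ_solid = L₀ − L_s = 80.7 − 42.6 = 38.1 mm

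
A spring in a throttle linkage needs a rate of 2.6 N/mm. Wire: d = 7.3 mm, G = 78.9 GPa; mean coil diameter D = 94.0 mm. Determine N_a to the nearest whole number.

13

N_a = Gd⁴/(8D³k) = (78.9×10³ × 7.3⁴)/(8 × 94.0³ × 2.6)
    = 2.24062e+08 / 1.72761e+07 = 12.97 → 13 coils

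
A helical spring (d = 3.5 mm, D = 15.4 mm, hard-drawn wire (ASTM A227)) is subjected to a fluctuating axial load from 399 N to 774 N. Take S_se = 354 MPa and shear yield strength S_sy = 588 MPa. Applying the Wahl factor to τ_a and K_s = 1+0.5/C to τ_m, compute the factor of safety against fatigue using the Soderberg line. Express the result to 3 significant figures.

C = D/d = 15.4/3.5 = 4.4000; K_W = (4C−1)/(4C−4)+0.615/C = 1.3604; K_s = 1+0.5/C = 1.1136
F_a = (F_max−F_min)/2 = 187.5 N; F_m = (F_max+F_min)/2 = 586.5 N
τ_a = K_W·8F_aD/(πd³) = 1.3604 × 171.5 = 233.3 MPa
τ_m = K_s·8F_mD/(πd³) = 1.1136 × 536.44 = 597.4 MPa
Soderberg: 1/n_f = τ_a/S_se + τ_m/S_sy = 233.3/354 + 597.4/588 = 0.65904 + 1.01599 = 1.675
n_f = 1/1.675 = 0.597

0.597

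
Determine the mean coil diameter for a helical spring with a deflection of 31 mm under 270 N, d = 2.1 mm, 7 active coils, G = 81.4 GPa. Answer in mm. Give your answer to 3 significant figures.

14.8 mm

Required rate k = F/δ = 270/31 = 8.7097 N/mm
D = (Gd⁴/(8N_a·k))^(1/3) = (81.4×10³·2.1⁴/(8·7·8.7097))^(1/3)
  = (3245.72)^(1/3) = 14.8060 mm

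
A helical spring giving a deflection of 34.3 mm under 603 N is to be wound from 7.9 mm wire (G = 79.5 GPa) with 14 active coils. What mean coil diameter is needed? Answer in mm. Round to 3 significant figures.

Required rate k = F/δ = 603/34.3 = 17.58 N/mm
D = (Gd⁴/(8N_a·k))^(1/3) = (79.5×10³·7.9⁴/(8·14·17.58))^(1/3)
  = (157266)^(1/3) = 53.9773 mm

54.0 mm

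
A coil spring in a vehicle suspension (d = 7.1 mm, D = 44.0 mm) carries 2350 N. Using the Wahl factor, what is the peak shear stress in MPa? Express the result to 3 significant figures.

Spring index C = D/d = 44.0/7.1 = 6.1972
K_W = (4C−1)/(4C−4) + 0.615/C = 23.789/20.789 + 0.0992 = 1.2435
τ₀ = 8FD/(πd³) = 8·2350·44.0/(π·7.1³) = 827200/1124.4 = 735.67 MPa
τ_max = K·τ₀ = 1.2435 × 735.67 = 914.85 MPa

915 MPa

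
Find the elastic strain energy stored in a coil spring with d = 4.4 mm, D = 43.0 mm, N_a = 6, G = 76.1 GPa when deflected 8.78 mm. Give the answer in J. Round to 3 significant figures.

0.288 J

k = Gd⁴/(8D³N_a) = (76.1×10³)(4.4⁴)/(8·43.0³·6) = 7.4739 N/mm
U = ½kδ² = 0.5 × 7.4739 × 8.78² = 288.08 N·mm = 0.28808 J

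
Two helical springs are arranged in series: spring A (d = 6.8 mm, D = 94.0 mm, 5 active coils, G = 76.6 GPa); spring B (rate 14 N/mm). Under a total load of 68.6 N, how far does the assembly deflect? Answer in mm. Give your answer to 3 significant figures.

18.8 mm

k_A = Gd⁴/(8D³N_a) = (76.6×10³)(6.8⁴)/(8·94.0³·5) = 4.9297 N/mm
Series: 1/k_eq = 1/4.9297 + 1/14 = 0.27428; k_eq = 3.6459 N/mm
δ = F/k_eq = 68.6/3.6459 = 18.816 mm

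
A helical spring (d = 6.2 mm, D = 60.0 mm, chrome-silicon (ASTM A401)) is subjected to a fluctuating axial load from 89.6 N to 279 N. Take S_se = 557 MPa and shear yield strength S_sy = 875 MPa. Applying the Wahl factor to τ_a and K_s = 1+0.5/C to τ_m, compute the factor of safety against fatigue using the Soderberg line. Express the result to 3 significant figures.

C = D/d = 60.0/6.2 = 9.6774; K_W = (4C−1)/(4C−4)+0.615/C = 1.1500; K_s = 1+0.5/C = 1.0517
F_a = (F_max−F_min)/2 = 94.7 N; F_m = (F_max+F_min)/2 = 184.3 N
τ_a = K_W·8F_aD/(πd³) = 1.1500 × 60.711 = 69.816 MPa
τ_m = K_s·8F_mD/(πd³) = 1.0517 × 118.15 = 124.26 MPa
Soderberg: 1/n_f = τ_a/S_se + τ_m/S_sy = 69.816/557 + 124.26/875 = 0.12534 + 0.14201 = 0.26735
n_f = 1/0.26735 = 3.74

3.74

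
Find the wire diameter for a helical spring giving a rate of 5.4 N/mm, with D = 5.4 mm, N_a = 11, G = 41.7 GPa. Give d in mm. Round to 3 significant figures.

d = (8D³N_a·k / G)^(1/4) = (8·5.4³·11·5.4 / (41.7×10³))^0.25
  = (1.7944)^0.25 = 1.1574 mm

1.16 mm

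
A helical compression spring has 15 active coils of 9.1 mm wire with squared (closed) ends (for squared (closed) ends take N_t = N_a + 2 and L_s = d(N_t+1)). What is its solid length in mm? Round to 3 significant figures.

squared (closed) ends: N_t = N_a + 2 = 15 + 2 = 17
L_s = d·(N_t+1) = 9.1 × 18 = 163.8 mm

164 mm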